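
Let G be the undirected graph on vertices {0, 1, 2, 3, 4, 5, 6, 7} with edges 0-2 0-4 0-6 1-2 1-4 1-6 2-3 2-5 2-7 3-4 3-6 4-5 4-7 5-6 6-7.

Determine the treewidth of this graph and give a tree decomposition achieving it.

The largest bag has 4 vertices, giving width 3; this decomposition certifies tw(G) ≤ 3. For the lower bound: the 4 vertex sets {0,6}, {2,7}, {4}, {5} are disjoint, each induces a connected subgraph, and every pair is joined by at least one edge of G. Contracting each set to a single vertex therefore yields K_{4} as a minor, and since treewidth is minor-monotone, tw(G) ≥ tw(K_{4}) = 3. Hence tw(G) = 3 exactly.

Treewidth 3.
Bags: B1 = {0, 2, 4, 6}  B2 = {2, 4, 6, 7}  B3 = {2, 4, 5, 6}  B4 = {1, 2, 4, 6}  B5 = {2, 3, 4, 6}
Tree: B1–B2, B2–B3, B3–B4, B4–B5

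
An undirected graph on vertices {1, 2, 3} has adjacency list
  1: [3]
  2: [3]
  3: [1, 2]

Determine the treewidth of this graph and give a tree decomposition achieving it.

Treewidth 1.
One such decomposition:
Bags: B1 = {2, 3}  B2 = {1, 3}
Tree: B1–B2

Each bag holds 2 vertices, so the decomposition has width 1, which upper-bounds the treewidth. Since G has at least one edge (e.g. 3–2), it is not an edgeless graph, so tw(G) ≥ 1. Combining the bounds, tw(G) = 1.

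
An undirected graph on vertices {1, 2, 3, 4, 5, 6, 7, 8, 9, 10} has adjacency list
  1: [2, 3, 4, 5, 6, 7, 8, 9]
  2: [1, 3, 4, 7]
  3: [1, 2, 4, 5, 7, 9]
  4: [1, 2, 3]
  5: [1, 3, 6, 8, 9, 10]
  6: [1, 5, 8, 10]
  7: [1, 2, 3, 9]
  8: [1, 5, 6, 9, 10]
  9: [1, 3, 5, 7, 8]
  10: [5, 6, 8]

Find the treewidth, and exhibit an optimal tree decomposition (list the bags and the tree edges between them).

Treewidth 3.
Bags: B1 = {1, 5, 8, 9}  B2 = {1, 3, 5, 9}  B3 = {1, 3, 7, 9}  B4 = {1, 5, 6, 8}  B5 = {1, 2, 3, 7}  B6 = {1, 2, 3, 4}  B7 = {5, 6, 8, 10}
Tree: B1–B2, B2–B3, B1–B4, B3–B5, B5–B6, B4–B7

Every bag has size at most 4, so the width is 4 − 1 = 3 and tw(G) ≤ 3. Conversely, {1, 5, 8, 9} is a clique of size 4, and the vertices of any clique must share a bag in every tree decomposition; so some bag has ≥ 4 vertices and tw(G) ≥ 3. The upper and lower bounds meet at 3, so that is the treewidth.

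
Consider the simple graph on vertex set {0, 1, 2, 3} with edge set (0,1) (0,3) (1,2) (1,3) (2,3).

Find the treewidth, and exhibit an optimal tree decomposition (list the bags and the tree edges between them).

Treewidth 2.
One optimal decomposition is:
Bags: B1 = {0, 1, 3}  B2 = {1, 2, 3}
Tree: B1–B2

Each bag holds 3 vertices, so the decomposition has width 2, which upper-bounds the treewidth. On the other hand G contains the 3-clique {0, 1, 3}. A clique must lie in a single bag of any decomposition, so no decomposition can have width below 2. Combining the bounds, tw(G) = 2.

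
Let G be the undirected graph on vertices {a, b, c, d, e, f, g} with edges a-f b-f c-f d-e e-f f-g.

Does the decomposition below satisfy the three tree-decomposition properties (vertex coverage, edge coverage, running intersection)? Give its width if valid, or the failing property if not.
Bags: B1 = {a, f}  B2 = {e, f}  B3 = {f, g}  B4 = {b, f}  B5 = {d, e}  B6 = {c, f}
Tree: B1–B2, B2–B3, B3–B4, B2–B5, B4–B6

Yes; width 1.

Every vertex of G appears in some bag (union = {a, b, c, d, e, f, g}); every edge is covered by a bag; and for each vertex v the set of bags containing v is connected in the bag tree. The decomposition is therefore valid. The largest bag has 2 vertices, so the width is 1.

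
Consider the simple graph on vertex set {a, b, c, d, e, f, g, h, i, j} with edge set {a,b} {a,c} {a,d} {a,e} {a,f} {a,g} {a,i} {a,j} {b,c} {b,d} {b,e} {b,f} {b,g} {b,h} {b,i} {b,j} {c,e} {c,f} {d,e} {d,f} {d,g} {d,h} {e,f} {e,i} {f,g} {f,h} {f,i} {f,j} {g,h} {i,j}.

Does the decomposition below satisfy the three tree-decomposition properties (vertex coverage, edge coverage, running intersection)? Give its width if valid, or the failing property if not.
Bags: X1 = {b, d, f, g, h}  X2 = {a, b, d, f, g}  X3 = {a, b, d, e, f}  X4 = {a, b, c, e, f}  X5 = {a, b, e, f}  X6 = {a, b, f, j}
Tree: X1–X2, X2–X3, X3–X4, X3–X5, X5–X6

No — vertex i appears in no bag.

A tree decomposition must satisfy three properties: every vertex lies in some bag; for every edge, both endpoints lie together in some bag; and for every vertex, the bags containing it form a connected subtree. Here vertex i appears in no bag, so the decomposition is invalid.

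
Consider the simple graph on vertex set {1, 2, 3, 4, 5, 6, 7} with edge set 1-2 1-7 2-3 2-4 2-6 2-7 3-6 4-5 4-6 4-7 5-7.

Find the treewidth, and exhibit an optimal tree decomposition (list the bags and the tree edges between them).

The largest bag has 3 vertices, giving width 2; this decomposition certifies tw(G) ≤ 2. For the lower bound, the 3 vertices {1, 2, 7} are pairwise adjacent, and any tree decomposition puts a clique entirely inside one bag — forcing width ≥ 2. Combining the bounds, tw(G) = 2.

Treewidth 2.
One such decomposition:
Bags: B1 = {2, 4, 6}  B2 = {2, 4, 7}  B3 = {4, 5, 7}  B4 = {2, 3, 6}  B5 = {1, 2, 7}
Tree: B1–B2, B2–B3, B1–B4, B2–B5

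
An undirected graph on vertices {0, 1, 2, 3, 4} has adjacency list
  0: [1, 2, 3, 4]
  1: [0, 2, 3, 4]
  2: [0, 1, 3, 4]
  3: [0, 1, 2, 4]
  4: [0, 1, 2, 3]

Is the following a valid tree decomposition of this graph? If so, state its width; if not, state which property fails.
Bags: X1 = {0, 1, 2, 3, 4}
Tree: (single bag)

Yes; width 4.

Checking the three conditions: (i) the bags cover all of {0, 1, 2, 3, 4}; (ii) for each edge, some bag contains both endpoints; (iii) the bags containing any fixed vertex form a subtree. All hold, so the decomposition is valid with width 5 − 1 = 4.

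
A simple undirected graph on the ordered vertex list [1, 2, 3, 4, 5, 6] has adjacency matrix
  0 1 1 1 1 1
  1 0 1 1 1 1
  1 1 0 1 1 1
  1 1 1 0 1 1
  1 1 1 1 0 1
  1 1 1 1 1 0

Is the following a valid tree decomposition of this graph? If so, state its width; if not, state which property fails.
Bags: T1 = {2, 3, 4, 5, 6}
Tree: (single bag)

A tree decomposition must satisfy three properties: every vertex lies in some bag; for every edge, both endpoints lie together in some bag; and for every vertex, the bags containing it form a connected subtree. Here vertex 1 appears in no bag, so the decomposition is invalid.

No — vertex 1 appears in no bag.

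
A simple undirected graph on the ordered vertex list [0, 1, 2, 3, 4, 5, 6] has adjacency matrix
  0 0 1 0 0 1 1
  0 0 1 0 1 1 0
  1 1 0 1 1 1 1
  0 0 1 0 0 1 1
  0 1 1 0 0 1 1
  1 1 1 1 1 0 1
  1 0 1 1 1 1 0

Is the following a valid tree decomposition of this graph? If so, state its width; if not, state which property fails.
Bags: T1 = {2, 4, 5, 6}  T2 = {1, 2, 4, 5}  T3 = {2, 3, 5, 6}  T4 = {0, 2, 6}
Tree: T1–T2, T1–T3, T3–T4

A tree decomposition must satisfy three properties: every vertex lies in some bag; for every edge, both endpoints lie together in some bag; and for every vertex, the bags containing it form a connected subtree. Here edge (5,0) lies in no bag, so the decomposition is invalid.

No — edge (5,0) lies in no bag.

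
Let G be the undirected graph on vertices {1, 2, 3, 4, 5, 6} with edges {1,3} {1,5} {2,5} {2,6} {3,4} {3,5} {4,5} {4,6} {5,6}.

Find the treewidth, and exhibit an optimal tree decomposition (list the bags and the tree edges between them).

Treewidth 2.
Bags: B1 = {3, 4, 5}  B2 = {1, 3, 5}  B3 = {4, 5, 6}  B4 = {2, 5, 6}
Tree: B1–B2, B1–B3, B3–B4

The largest bag has 3 vertices, giving width 2; this decomposition certifies tw(G) ≤ 2. For the lower bound, the 3 vertices {2, 5, 6} are pairwise adjacent, and any tree decomposition puts a clique entirely inside one bag — forcing width ≥ 2. Therefore the treewidth is 2.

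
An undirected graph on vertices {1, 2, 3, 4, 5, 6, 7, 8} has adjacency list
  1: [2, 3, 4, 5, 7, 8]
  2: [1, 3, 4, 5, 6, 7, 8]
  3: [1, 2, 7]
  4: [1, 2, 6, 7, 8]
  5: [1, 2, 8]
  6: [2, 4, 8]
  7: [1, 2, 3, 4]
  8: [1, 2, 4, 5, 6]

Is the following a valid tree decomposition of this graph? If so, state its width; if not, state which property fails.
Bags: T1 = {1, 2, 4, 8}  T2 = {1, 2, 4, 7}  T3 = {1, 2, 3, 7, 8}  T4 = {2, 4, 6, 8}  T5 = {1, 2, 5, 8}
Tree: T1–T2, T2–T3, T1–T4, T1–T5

A tree decomposition must satisfy three properties: every vertex lies in some bag; for every edge, both endpoints lie together in some bag; and for every vertex, the bags containing it form a connected subtree. Here bags containing vertex 8 are not connected in the tree, so the decomposition is invalid.

No — bags containing vertex 8 are not connected in the tree.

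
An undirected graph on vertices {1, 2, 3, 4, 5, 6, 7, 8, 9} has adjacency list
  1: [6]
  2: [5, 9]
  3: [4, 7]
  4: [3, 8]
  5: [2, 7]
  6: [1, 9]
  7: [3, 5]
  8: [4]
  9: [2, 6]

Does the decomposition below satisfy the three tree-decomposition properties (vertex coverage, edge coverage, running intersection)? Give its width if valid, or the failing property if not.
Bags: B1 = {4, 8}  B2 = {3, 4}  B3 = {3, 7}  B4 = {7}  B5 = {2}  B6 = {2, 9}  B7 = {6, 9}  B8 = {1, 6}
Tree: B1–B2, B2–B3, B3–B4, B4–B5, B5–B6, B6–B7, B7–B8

No — vertex 5 appears in no bag.

A tree decomposition must satisfy three properties: every vertex lies in some bag; for every edge, both endpoints lie together in some bag; and for every vertex, the bags containing it form a connected subtree. Here vertex 5 appears in no bag, so the decomposition is invalid.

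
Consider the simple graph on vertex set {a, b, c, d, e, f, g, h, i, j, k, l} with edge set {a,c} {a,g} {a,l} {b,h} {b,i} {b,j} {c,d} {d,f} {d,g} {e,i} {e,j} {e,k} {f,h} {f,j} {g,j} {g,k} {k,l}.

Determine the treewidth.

3

A width-3 tree decomposition is:
Bags: B1 = {a, c, k, l}  B2 = {a, c, g, k}  B3 = {c, d, g, k}  B4 = {d, e, g, k}  B5 = {d, e, g, j}  B6 = {d, e, f, j}  B7 = {e, f, i, j}  B8 = {b, f, i, j}  B9 = {b, f, h, i}
Tree: B1–B2, B2–B3, B3–B4, B4–B5, B5–B6, B6–B7, B7–B8, B8–B9
Every bag has size at most 4, so the width is 4 − 1 = 3 and tw(G) ≤ 3. For the lower bound: the 4 vertex sets {a,c,l}, {k}, {g}, {d,e,f,j} are disjoint, each induces a connected subgraph, and every pair is joined by at least one edge of G. Contracting each set to a single vertex therefore yields K_{4} as a minor, and since treewidth is minor-monotone, tw(G) ≥ tw(K_{4}) = 3. The upper and lower bounds meet at 3, so that is the treewidth.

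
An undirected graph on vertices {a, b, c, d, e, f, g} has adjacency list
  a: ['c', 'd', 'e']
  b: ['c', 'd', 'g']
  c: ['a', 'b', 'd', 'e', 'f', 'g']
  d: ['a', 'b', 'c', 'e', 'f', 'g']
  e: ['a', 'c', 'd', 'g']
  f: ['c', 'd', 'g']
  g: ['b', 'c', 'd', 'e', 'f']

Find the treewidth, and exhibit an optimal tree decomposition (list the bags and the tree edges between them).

The largest bag has 4 vertices, giving width 3; this decomposition certifies tw(G) ≤ 3. On the other hand G contains the 4-clique {c, d, e, g}. A clique must lie in a single bag of any decomposition, so no decomposition can have width below 3. Hence tw(G) = 3 exactly.

Treewidth 3.
One such decomposition:
Bags: B1 = {c, d, e, g}  B2 = {a, c, d, e}  B3 = {c, d, f, g}  B4 = {b, c, d, g}
Tree: B1–B2, B1–B3, B3–B4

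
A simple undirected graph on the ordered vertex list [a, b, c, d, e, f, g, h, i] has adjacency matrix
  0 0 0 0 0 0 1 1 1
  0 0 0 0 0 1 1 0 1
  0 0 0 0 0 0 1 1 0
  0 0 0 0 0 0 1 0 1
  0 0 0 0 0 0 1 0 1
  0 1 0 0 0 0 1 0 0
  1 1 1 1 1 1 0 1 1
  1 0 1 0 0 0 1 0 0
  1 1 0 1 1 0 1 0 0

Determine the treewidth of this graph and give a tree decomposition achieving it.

Each bag holds 3 vertices, so the decomposition has width 2, which upper-bounds the treewidth. On the other hand G contains the 3-clique {c, g, h}. A clique must lie in a single bag of any decomposition, so no decomposition can have width below 2. The upper and lower bounds meet at 2, so that is the treewidth.

Treewidth 2.
One such decomposition:
Bags: B1 = {b, g, i}  B2 = {d, g, i}  B3 = {a, g, i}  B4 = {b, f, g}  B5 = {a, g, h}  B6 = {c, g, h}  B7 = {e, g, i}
Tree: B1–B2, B1–B3, B1–B4, B3–B5, B5–B6, B2–B7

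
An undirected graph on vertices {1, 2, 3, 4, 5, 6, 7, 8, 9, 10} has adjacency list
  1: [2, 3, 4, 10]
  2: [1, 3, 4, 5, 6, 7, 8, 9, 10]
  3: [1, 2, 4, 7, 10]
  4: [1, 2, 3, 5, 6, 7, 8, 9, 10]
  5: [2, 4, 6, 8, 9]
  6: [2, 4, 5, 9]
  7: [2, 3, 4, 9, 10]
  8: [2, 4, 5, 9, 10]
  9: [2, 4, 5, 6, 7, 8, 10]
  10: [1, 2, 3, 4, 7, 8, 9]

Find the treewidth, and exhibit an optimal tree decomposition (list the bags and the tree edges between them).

Treewidth 4.
Bags: B1 = {2, 4, 8, 9, 10}  B2 = {2, 4, 7, 9, 10}  B3 = {2, 3, 4, 7, 10}  B4 = {1, 2, 3, 4, 10}  B5 = {2, 4, 5, 8, 9}  B6 = {2, 4, 5, 6, 9}
Tree: B1–B2, B2–B3, B3–B4, B1–B5, B5–B6

The largest bag has 5 vertices, giving width 4; this decomposition certifies tw(G) ≤ 4. Conversely, {1, 2, 3, 4, 10} is a clique of size 5, and the vertices of any clique must share a bag in every tree decomposition; so some bag has ≥ 5 vertices and tw(G) ≥ 4. Combining the bounds, tw(G) = 4.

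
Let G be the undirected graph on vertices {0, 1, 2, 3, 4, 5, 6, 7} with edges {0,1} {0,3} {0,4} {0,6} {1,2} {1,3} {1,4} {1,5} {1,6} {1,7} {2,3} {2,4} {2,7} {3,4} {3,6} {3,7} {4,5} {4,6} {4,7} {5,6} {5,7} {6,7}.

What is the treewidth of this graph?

A width-4 tree decomposition is:
Bags: B1 = {1, 3, 4, 6, 7}  B2 = {0, 1, 3, 4, 6}  B3 = {1, 4, 5, 6, 7}  B4 = {1, 2, 3, 4, 7}
Tree: B1–B2, B1–B3, B1–B4
Each bag holds 5 vertices, so the decomposition has width 4, which upper-bounds the treewidth. On the other hand G contains the 5-clique {1, 2, 3, 4, 7}. A clique must lie in a single bag of any decomposition, so no decomposition can have width below 4. Combining the bounds, tw(G) = 4.

4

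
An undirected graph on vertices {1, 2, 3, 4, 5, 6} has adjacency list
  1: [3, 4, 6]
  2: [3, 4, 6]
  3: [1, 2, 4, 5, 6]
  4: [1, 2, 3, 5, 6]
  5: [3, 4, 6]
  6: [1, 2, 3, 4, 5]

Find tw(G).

A width-3 tree decomposition is:
Bags: B1 = {3, 4, 5, 6}  B2 = {2, 3, 4, 6}  B3 = {1, 3, 4, 6}
Tree: B1–B2, B1–B3
The largest bag has 4 vertices, giving width 3; this decomposition certifies tw(G) ≤ 3. For the lower bound, the 4 vertices {1, 3, 4, 6} are pairwise adjacent, and any tree decomposition puts a clique entirely inside one bag — forcing width ≥ 3. Therefore the treewidth is 3.

3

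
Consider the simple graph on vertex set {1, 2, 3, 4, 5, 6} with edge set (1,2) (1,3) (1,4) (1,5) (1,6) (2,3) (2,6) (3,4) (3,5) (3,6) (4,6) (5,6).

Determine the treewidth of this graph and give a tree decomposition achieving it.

Every bag has size at most 4, so the width is 4 − 1 = 3 and tw(G) ≤ 3. On the other hand G contains the 4-clique {1, 2, 3, 6}. A clique must lie in a single bag of any decomposition, so no decomposition can have width below 3. Hence tw(G) = 3 exactly.

Treewidth 3.
Bags: B1 = {1, 3, 4, 6}  B2 = {1, 2, 3, 6}  B3 = {1, 3, 5, 6}
Tree: B1–B2, B1–B3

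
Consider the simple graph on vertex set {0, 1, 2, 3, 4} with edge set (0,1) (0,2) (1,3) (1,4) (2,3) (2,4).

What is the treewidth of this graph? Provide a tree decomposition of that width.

The largest bag has 3 vertices, giving width 2; this decomposition certifies tw(G) ≤ 2. For the lower bound, G contains the cycle 1–0–2–3–1, so G is not a forest; only forests have treewidth ≤ 1, hence tw(G) ≥ 2. Combining the bounds, tw(G) = 2.

Treewidth 2.
One optimal decomposition is:
Bags: B1 = {0, 1, 2}  B2 = {1, 2, 3}  B3 = {1, 2, 4}
Tree: B1–B2, B2–B3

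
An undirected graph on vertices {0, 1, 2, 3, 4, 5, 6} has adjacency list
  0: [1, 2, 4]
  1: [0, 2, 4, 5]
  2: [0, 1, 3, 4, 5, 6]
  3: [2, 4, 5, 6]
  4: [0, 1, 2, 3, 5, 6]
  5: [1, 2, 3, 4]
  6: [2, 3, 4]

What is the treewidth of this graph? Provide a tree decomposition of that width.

Treewidth 3.
One optimal decomposition is:
Bags: B1 = {2, 3, 4, 6}  B2 = {2, 3, 4, 5}  B3 = {1, 2, 4, 5}  B4 = {0, 1, 2, 4}
Tree: B1–B2, B2–B3, B3–B4

Every bag has size at most 4, so the width is 4 − 1 = 3 and tw(G) ≤ 3. For the lower bound, the 4 vertices {0, 1, 2, 4} are pairwise adjacent, and any tree decomposition puts a clique entirely inside one bag — forcing width ≥ 3. Hence tw(G) = 3 exactly.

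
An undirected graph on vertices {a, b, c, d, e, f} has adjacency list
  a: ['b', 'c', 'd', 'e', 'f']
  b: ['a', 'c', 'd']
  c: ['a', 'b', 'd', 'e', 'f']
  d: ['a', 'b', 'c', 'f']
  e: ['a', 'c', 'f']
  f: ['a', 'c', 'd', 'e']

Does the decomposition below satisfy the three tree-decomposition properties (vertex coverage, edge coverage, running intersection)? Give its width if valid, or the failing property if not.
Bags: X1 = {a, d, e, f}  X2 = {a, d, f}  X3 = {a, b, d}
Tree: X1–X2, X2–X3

No — vertex c appears in no bag.

A tree decomposition must satisfy three properties: every vertex lies in some bag; for every edge, both endpoints lie together in some bag; and for every vertex, the bags containing it form a connected subtree. Here vertex c appears in no bag, so the decomposition is invalid.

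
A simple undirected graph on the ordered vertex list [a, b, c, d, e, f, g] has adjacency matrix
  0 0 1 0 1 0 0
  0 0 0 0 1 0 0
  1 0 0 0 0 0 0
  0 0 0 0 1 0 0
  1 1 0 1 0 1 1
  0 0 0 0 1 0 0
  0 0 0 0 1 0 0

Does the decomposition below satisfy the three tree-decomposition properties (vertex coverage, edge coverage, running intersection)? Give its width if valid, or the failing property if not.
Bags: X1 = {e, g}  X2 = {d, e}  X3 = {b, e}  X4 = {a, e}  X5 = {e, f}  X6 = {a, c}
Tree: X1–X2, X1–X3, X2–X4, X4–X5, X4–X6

Yes; width 1.

Checking the three conditions: (i) the bags cover all of {a, b, c, d, e, f, g}; (ii) for each edge, some bag contains both endpoints; (iii) the bags containing any fixed vertex form a subtree. All hold, so the decomposition is valid with width 2 − 1 = 1.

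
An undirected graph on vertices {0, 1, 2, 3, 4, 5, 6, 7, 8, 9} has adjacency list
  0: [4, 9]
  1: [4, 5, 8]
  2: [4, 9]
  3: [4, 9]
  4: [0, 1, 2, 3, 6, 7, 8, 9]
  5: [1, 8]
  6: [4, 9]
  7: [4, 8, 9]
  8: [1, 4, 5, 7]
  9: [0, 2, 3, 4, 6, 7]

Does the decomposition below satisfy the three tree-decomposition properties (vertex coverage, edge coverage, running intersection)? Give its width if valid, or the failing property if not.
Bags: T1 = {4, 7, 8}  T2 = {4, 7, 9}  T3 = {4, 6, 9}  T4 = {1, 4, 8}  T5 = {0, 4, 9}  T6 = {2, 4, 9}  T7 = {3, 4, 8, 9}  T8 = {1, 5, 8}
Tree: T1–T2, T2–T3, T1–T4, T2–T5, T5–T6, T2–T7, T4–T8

No — bags containing vertex 8 are not connected in the tree.

A tree decomposition must satisfy three properties: every vertex lies in some bag; for every edge, both endpoints lie together in some bag; and for every vertex, the bags containing it form a connected subtree. Here bags containing vertex 8 are not connected in the tree, so the decomposition is invalid.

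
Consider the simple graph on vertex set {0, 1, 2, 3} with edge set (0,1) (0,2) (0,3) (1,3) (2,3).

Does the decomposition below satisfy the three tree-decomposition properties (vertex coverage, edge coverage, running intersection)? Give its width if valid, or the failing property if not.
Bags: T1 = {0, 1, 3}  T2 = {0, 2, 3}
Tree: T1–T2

Yes; width 2.

Every vertex of G appears in some bag (union = {0, 1, 2, 3}); every edge is covered by a bag; and for each vertex v the set of bags containing v is connected in the bag tree. The decomposition is therefore valid. The largest bag has 3 vertices, so the width is 2.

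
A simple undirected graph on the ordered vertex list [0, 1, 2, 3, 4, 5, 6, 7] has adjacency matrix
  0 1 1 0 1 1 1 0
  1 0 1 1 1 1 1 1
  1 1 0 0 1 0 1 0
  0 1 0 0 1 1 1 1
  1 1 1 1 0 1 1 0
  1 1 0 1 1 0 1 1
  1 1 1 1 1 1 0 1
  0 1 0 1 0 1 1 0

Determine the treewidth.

4

A width-4 tree decomposition is:
Bags: B1 = {1, 3, 4, 5, 6}  B2 = {0, 1, 4, 5, 6}  B3 = {1, 3, 5, 6, 7}  B4 = {0, 1, 2, 4, 6}
Tree: B1–B2, B1–B3, B2–B4
Each bag holds 5 vertices, so the decomposition has width 4, which upper-bounds the treewidth. Conversely, {0, 1, 2, 4, 6} is a clique of size 5, and the vertices of any clique must share a bag in every tree decomposition; so some bag has ≥ 5 vertices and tw(G) ≥ 4. Combining the bounds, tw(G) = 4.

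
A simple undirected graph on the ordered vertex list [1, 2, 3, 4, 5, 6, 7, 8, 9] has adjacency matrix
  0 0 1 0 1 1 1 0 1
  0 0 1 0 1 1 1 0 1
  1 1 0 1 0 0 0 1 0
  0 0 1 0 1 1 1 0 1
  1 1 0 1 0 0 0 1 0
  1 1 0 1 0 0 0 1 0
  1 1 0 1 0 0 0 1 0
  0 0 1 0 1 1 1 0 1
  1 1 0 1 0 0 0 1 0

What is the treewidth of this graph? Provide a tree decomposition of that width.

Each bag holds 5 vertices, so the decomposition has width 4, which upper-bounds the treewidth. For the lower bound: the 5 vertex sets {3,8}, {4,9}, {2,6}, {1}, {7} are disjoint, each induces a connected subgraph, and every pair is joined by at least one edge of G. Contracting each set to a single vertex therefore yields K_{5} as a minor, and since treewidth is minor-monotone, tw(G) ≥ tw(K_{5}) = 4. Combining the bounds, tw(G) = 4.

Treewidth 4.
Bags: B1 = {1, 2, 3, 4, 8}  B2 = {1, 2, 4, 8, 9}  B3 = {1, 2, 4, 6, 8}  B4 = {1, 2, 4, 7, 8}  B5 = {1, 2, 4, 5, 8}
Tree: B1–B2, B2–B3, B3–B4, B4–B5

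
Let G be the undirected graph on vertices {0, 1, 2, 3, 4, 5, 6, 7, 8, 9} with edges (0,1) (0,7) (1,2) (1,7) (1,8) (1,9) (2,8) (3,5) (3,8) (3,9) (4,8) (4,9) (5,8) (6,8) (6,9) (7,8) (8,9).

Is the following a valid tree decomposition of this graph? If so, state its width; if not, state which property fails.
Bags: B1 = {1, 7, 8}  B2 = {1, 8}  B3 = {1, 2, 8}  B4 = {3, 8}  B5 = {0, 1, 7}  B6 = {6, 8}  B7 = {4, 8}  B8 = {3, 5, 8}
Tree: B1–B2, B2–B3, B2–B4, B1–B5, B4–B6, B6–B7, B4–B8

No — vertex 9 appears in no bag.

A tree decomposition must satisfy three properties: every vertex lies in some bag; for every edge, both endpoints lie together in some bag; and for every vertex, the bags containing it form a connected subtree. Here vertex 9 appears in no bag, so the decomposition is invalid.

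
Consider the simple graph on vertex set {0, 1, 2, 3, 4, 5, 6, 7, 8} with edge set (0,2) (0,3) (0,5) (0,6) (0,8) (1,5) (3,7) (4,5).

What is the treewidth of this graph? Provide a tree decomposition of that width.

Every bag has size at most 2, so the width is 2 − 1 = 1 and tw(G) ≤ 1. Since G has at least one edge (e.g. 0–3), it is not an edgeless graph, so tw(G) ≥ 1. The upper and lower bounds meet at 1, so that is the treewidth.

Treewidth 1.
One such decomposition:
Bags: B1 = {0, 3}  B2 = {0, 8}  B3 = {0, 6}  B4 = {0, 5}  B5 = {1, 5}  B6 = {4, 5}  B7 = {0, 2}  B8 = {3, 7}
Tree: B1–B2, B2–B3, B1–B4, B4–B5, B4–B6, B2–B7, B1–B8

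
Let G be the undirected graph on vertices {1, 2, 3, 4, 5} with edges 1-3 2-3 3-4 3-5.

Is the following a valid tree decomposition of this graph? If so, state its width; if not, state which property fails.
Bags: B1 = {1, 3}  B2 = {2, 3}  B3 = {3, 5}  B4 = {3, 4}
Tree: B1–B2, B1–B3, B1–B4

Yes; width 1.

Every vertex of G appears in some bag (union = {1, 2, 3, 4, 5}); every edge is covered by a bag; and for each vertex v the set of bags containing v is connected in the bag tree. The decomposition is therefore valid. The largest bag has 2 vertices, so the width is 1.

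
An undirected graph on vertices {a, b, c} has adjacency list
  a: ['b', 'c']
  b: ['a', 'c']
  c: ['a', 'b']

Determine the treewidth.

2

A width-2 tree decomposition is:
Bags: B1 = {a, b, c}
Tree: (single bag)
A single bag containing all 3 vertices is trivially a valid decomposition of width 2. For the lower bound, the 3 vertices {a, b, c} are pairwise adjacent, and any tree decomposition puts a clique entirely inside one bag — forcing width ≥ 2. Therefore the treewidth is 2.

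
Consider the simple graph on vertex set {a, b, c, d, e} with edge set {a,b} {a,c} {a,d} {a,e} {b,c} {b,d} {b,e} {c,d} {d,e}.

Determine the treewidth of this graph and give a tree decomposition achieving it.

Treewidth 3.
One optimal decomposition is:
Bags: B1 = {a, b, d, e}  B2 = {a, b, c, d}
Tree: B1–B2

Every bag has size at most 4, so the width is 4 − 1 = 3 and tw(G) ≤ 3. On the other hand G contains the 4-clique {a, b, d, e}. A clique must lie in a single bag of any decomposition, so no decomposition can have width below 3. Therefore the treewidth is 3.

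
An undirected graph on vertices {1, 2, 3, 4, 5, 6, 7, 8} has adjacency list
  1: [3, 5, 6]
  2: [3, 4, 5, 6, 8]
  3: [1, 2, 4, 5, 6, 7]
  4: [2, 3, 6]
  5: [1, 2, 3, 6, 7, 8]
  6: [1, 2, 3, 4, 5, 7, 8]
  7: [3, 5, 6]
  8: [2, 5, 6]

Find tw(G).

A width-3 tree decomposition is:
Bags: B1 = {3, 5, 6, 7}  B2 = {2, 3, 5, 6}  B3 = {1, 3, 5, 6}  B4 = {2, 3, 4, 6}  B5 = {2, 5, 6, 8}
Tree: B1–B2, B2–B3, B2–B4, B2–B5
Each bag holds 4 vertices, so the decomposition has width 3, which upper-bounds the treewidth. Conversely, {2, 5, 6, 8} is a clique of size 4, and the vertices of any clique must share a bag in every tree decomposition; so some bag has ≥ 4 vertices and tw(G) ≥ 3. The upper and lower bounds meet at 3, so that is the treewidth.

3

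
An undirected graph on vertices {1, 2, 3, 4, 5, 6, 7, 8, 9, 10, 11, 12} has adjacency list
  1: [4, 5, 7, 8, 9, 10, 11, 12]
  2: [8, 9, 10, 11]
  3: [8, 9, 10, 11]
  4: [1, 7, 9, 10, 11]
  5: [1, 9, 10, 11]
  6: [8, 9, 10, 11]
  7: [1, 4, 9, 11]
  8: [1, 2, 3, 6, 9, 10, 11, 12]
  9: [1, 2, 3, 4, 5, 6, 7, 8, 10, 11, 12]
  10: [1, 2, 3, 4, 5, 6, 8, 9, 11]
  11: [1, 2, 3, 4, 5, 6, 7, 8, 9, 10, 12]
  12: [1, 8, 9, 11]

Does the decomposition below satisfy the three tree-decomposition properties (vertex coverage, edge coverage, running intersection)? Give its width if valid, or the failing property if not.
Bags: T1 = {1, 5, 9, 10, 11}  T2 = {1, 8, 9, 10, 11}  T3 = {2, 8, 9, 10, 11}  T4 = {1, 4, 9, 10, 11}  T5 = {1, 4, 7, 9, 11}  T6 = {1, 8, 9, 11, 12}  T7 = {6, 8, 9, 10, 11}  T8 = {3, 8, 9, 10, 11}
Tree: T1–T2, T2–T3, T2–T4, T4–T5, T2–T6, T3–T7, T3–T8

Yes; width 4.

Checking the three conditions: (i) the bags cover all of {1, 2, 3, 4, 5, 6, 7, 8, 9, 10, 11, 12}; (ii) for each edge, some bag contains both endpoints; (iii) the bags containing any fixed vertex form a subtree. All hold, so the decomposition is valid with width 5 − 1 = 4.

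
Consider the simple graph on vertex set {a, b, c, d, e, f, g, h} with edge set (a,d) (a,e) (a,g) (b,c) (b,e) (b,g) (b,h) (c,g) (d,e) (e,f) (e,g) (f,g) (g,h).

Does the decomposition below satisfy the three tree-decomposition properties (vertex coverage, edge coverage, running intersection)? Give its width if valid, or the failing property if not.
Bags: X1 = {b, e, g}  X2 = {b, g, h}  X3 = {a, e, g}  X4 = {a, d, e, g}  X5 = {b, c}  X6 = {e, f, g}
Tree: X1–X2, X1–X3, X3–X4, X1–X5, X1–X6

A tree decomposition must satisfy three properties: every vertex lies in some bag; for every edge, both endpoints lie together in some bag; and for every vertex, the bags containing it form a connected subtree. Here edge (g,c) lies in no bag, so the decomposition is invalid.

No — edge (g,c) lies in no bag.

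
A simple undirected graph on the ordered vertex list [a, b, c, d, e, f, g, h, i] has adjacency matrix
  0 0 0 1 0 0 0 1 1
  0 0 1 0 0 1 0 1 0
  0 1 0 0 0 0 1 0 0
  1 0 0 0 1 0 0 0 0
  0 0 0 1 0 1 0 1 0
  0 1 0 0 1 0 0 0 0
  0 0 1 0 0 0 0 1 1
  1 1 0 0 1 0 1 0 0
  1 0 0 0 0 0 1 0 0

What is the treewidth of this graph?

3

A width-3 tree decomposition is:
Bags: B1 = {a, d, e, f}  B2 = {a, e, f, h}  B3 = {a, b, f, h}  B4 = {a, b, h, i}  B5 = {b, g, h, i}  B6 = {b, c, g, i}
Tree: B1–B2, B2–B3, B3–B4, B4–B5, B5–B6
Every bag has size at most 4, so the width is 4 − 1 = 3 and tw(G) ≤ 3. For the lower bound: the 4 vertex sets {d,e,f}, {a}, {h}, {b,c,g,i} are disjoint, each induces a connected subgraph, and every pair is joined by at least one edge of G. Contracting each set to a single vertex therefore yields K_{4} as a minor, and since treewidth is minor-monotone, tw(G) ≥ tw(K_{4}) = 3. Hence tw(G) = 3 exactly.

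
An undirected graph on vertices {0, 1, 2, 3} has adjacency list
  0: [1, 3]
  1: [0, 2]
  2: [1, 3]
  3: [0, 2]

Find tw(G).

2

A width-2 tree decomposition is:
Bags: B1 = {1, 2, 3}  B2 = {0, 1, 3}
Tree: B1–B2
Every bag has size at most 3, so the width is 3 − 1 = 2 and tw(G) ≤ 2. For the lower bound, G contains the cycle 1–2–3–0–1, so G is not a forest; only forests have treewidth ≤ 1, hence tw(G) ≥ 2. The upper and lower bounds meet at 2, so that is the treewidth.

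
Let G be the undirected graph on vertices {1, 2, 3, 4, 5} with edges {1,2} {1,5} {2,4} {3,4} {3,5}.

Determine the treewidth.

2

A width-2 tree decomposition is:
Bags: B1 = {1, 2, 4}  B2 = {1, 4, 5}  B3 = {3, 4, 5}
Tree: B1–B2, B2–B3
The largest bag has 3 vertices, giving width 2; this decomposition certifies tw(G) ≤ 2. For the lower bound, G contains the cycle 4–2–1–5–3–4, so G is not a forest; only forests have treewidth ≤ 1, hence tw(G) ≥ 2. Hence tw(G) = 2 exactly.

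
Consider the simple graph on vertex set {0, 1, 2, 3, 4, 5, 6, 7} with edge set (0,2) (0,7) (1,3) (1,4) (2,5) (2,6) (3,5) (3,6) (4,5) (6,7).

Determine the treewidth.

2

A width-2 tree decomposition is:
Bags: B1 = {0, 6, 7}  B2 = {0, 2, 6}  B3 = {2, 3, 6}  B4 = {2, 3, 5}  B5 = {1, 3, 5}  B6 = {1, 4, 5}
Tree: B1–B2, B2–B3, B3–B4, B4–B5, B5–B6
The largest bag has 3 vertices, giving width 2; this decomposition certifies tw(G) ≤ 2. Since 7–0–2–6–7 is a cycle in G, G is not acyclic. Forests are exactly the graphs of treewidth ≤ 1, so tw(G) ≥ 2. Combining the bounds, tw(G) = 2.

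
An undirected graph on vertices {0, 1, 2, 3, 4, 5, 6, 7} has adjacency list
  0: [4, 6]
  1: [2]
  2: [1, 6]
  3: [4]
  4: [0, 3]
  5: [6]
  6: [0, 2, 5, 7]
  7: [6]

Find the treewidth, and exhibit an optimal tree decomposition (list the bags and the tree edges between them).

Every bag has size at most 2, so the width is 2 − 1 = 1 and tw(G) ≤ 1. Since G has at least one edge (e.g. 5–6), it is not an edgeless graph, so tw(G) ≥ 1. Hence tw(G) = 1 exactly.

Treewidth 1.
One such decomposition:
Bags: B1 = {5, 6}  B2 = {2, 6}  B3 = {6, 7}  B4 = {1, 2}  B5 = {0, 6}  B6 = {0, 4}  B7 = {3, 4}
Tree: B1–B2, B1–B3, B2–B4, B1–B5, B5–B6, B6–B7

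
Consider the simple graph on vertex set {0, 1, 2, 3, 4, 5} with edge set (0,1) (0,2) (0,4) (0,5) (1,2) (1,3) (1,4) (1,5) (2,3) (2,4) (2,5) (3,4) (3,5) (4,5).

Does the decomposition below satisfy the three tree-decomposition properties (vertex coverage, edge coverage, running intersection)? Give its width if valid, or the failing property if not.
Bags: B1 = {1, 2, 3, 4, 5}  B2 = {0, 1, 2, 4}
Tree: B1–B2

A tree decomposition must satisfy three properties: every vertex lies in some bag; for every edge, both endpoints lie together in some bag; and for every vertex, the bags containing it form a connected subtree. Here edge (5,0) lies in no bag, so the decomposition is invalid.

No — edge (5,0) lies in no bag.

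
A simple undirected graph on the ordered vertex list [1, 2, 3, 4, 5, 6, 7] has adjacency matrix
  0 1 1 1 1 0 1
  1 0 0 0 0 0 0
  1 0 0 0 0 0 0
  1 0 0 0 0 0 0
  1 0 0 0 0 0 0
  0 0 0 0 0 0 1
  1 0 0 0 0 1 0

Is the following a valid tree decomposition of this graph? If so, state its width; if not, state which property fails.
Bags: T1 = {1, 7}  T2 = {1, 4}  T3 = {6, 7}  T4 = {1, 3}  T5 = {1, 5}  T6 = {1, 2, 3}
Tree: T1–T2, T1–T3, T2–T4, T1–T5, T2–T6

No — bags containing vertex 3 are not connected in the tree.

A tree decomposition must satisfy three properties: every vertex lies in some bag; for every edge, both endpoints lie together in some bag; and for every vertex, the bags containing it form a connected subtree. Here bags containing vertex 3 are not connected in the tree, so the decomposition is invalid.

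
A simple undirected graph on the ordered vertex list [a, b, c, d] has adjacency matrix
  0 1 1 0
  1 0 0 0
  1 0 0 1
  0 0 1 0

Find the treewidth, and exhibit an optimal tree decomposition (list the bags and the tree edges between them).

Treewidth 1.
One such decomposition:
Bags: B1 = {a, c}  B2 = {c, d}  B3 = {a, b}
Tree: B1–B2, B1–B3

The largest bag has 2 vertices, giving width 1; this decomposition certifies tw(G) ≤ 1. G has an edge, so its treewidth is at least 1. Hence tw(G) = 1 exactly.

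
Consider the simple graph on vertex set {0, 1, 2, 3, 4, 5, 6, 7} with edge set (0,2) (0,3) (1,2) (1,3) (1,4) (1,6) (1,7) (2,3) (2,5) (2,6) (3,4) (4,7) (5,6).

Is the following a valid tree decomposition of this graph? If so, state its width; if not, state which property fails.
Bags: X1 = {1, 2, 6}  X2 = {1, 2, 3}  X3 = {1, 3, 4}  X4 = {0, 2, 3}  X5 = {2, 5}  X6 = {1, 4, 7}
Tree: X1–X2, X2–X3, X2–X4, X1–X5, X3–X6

No — edge (6,5) lies in no bag.

A tree decomposition must satisfy three properties: every vertex lies in some bag; for every edge, both endpoints lie together in some bag; and for every vertex, the bags containing it form a connected subtree. Here edge (6,5) lies in no bag, so the decomposition is invalid.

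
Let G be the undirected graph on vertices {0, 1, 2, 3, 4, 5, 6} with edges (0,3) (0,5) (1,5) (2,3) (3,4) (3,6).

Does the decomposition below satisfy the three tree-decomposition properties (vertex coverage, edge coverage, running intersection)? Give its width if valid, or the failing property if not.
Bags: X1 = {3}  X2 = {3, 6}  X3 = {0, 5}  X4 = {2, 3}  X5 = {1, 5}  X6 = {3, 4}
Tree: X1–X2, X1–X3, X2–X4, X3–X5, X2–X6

No — edge (0,3) lies in no bag.

A tree decomposition must satisfy three properties: every vertex lies in some bag; for every edge, both endpoints lie together in some bag; and for every vertex, the bags containing it form a connected subtree. Here edge (0,3) lies in no bag, so the decomposition is invalid.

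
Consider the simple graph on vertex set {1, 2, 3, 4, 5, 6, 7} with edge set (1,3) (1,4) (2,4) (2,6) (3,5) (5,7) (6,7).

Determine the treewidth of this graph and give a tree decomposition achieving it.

Treewidth 2.
One such decomposition:
Bags: B1 = {2, 6, 7}  B2 = {2, 5, 7}  B3 = {2, 3, 5}  B4 = {1, 2, 3}  B5 = {1, 2, 4}
Tree: B1–B2, B2–B3, B3–B4, B4–B5

Each bag holds 3 vertices, so the decomposition has width 2, which upper-bounds the treewidth. The edges 2–6–7–5–3–1–4–2 form a cycle, so G is not a tree and its treewidth is at least 2. Combining the bounds, tw(G) = 2.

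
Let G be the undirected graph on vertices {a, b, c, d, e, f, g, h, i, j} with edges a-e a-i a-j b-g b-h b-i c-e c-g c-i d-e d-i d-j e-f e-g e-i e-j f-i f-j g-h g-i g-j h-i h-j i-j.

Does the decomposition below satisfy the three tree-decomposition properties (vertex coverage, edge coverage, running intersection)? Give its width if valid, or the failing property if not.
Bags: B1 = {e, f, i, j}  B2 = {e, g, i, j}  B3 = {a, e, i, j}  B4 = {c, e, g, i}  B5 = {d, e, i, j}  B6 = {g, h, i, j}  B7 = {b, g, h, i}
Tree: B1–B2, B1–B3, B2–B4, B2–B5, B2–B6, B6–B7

Yes; width 3.

Vertex coverage: the bags together contain {a, b, c, d, e, f, g, h, i, j}, the full vertex set. Edge coverage: each edge of G has both endpoints in at least one bag. Running intersection: for every vertex, the bags containing it form a connected subtree. All three properties hold, so this is a valid tree decomposition of width max|bag| − 1 = 3, and hence tw(G) ≤ 3.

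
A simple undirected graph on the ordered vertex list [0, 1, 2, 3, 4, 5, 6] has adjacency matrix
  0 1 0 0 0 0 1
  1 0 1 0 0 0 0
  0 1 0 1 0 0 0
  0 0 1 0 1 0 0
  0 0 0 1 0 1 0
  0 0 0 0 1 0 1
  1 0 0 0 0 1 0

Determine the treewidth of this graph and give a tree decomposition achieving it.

Every bag has size at most 3, so the width is 3 − 1 = 2 and tw(G) ≤ 2. The edges 2–3–4–5–6–0–1–2 form a cycle, so G is not a tree and its treewidth is at least 2. The upper and lower bounds meet at 2, so that is the treewidth.

Treewidth 2.
One optimal decomposition is:
Bags: B1 = {2, 3, 4}  B2 = {2, 4, 5}  B3 = {2, 5, 6}  B4 = {0, 2, 6}  B5 = {0, 1, 2}
Tree: B1–B2, B2–B3, B3–B4, B4–B5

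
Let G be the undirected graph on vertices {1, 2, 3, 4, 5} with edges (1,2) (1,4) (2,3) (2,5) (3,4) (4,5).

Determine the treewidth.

A width-2 tree decomposition is:
Bags: B1 = {2, 3, 4}  B2 = {2, 4, 5}  B3 = {1, 2, 4}
Tree: B1–B2, B2–B3
Each bag holds 3 vertices, so the decomposition has width 2, which upper-bounds the treewidth. The edges 3–4–5–2–3 form a cycle, so G is not a tree and its treewidth is at least 2. Hence tw(G) = 2 exactly.

2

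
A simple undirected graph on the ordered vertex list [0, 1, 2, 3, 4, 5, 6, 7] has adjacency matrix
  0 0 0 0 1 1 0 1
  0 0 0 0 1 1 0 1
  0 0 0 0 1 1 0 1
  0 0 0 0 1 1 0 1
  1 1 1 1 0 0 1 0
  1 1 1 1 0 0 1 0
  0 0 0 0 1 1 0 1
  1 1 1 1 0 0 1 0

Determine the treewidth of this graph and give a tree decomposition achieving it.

Treewidth 3.
One optimal decomposition is:
Bags: B1 = {0, 4, 5, 7}  B2 = {2, 4, 5, 7}  B3 = {3, 4, 5, 7}  B4 = {4, 5, 6, 7}  B5 = {1, 4, 5, 7}
Tree: B1–B2, B2–B3, B3–B4, B4–B5

Every bag has size at most 4, so the width is 4 − 1 = 3 and tw(G) ≤ 3. For the lower bound: the 4 vertex sets {0,5}, {2,4}, {7}, {3} are disjoint, each induces a connected subgraph, and every pair is joined by at least one edge of G. Contracting each set to a single vertex therefore yields K_{4} as a minor, and since treewidth is minor-monotone, tw(G) ≥ tw(K_{4}) = 3. Combining the bounds, tw(G) = 3.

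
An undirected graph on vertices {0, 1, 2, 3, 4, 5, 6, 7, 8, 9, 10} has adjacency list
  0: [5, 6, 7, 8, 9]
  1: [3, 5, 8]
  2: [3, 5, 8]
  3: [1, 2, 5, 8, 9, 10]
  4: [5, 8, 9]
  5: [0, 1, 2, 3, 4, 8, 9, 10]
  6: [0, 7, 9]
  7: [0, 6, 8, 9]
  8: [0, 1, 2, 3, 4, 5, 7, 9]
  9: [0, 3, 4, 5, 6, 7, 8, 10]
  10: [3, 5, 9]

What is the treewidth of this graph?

3

A width-3 tree decomposition is:
Bags: B1 = {0, 5, 8, 9}  B2 = {0, 7, 8, 9}  B3 = {3, 5, 8, 9}  B4 = {3, 5, 9, 10}  B5 = {4, 5, 8, 9}  B6 = {0, 6, 7, 9}  B7 = {2, 3, 5, 8}  B8 = {1, 3, 5, 8}
Tree: B1–B2, B1–B3, B3–B4, B3–B5, B2–B6, B3–B7, B3–B8
The largest bag has 4 vertices, giving width 3; this decomposition certifies tw(G) ≤ 3. Conversely, {0, 5, 8, 9} is a clique of size 4, and the vertices of any clique must share a bag in every tree decomposition; so some bag has ≥ 4 vertices and tw(G) ≥ 3. Therefore the treewidth is 3.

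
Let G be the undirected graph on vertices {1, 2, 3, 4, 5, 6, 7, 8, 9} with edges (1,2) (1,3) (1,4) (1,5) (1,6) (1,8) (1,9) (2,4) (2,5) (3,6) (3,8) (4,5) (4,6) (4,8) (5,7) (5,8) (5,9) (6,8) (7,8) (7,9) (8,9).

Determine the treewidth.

A width-3 tree decomposition is:
Bags: B1 = {1, 5, 8, 9}  B2 = {1, 4, 5, 8}  B3 = {1, 2, 4, 5}  B4 = {1, 4, 6, 8}  B5 = {1, 3, 6, 8}  B6 = {5, 7, 8, 9}
Tree: B1–B2, B2–B3, B2–B4, B4–B5, B1–B6
The largest bag has 4 vertices, giving width 3; this decomposition certifies tw(G) ≤ 3. Conversely, {1, 5, 8, 9} is a clique of size 4, and the vertices of any clique must share a bag in every tree decomposition; so some bag has ≥ 4 vertices and tw(G) ≥ 3. Therefore the treewidth is 3.

3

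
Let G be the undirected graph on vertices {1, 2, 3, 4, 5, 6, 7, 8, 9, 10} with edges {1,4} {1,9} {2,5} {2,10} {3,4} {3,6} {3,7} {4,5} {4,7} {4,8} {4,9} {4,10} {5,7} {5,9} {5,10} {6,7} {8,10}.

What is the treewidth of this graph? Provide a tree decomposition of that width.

Treewidth 2.
One such decomposition:
Bags: B1 = {4, 5, 7}  B2 = {4, 5, 10}  B3 = {3, 4, 7}  B4 = {4, 5, 9}  B5 = {4, 8, 10}  B6 = {1, 4, 9}  B7 = {3, 6, 7}  B8 = {2, 5, 10}
Tree: B1–B2, B1–B3, B2–B4, B2–B5, B4–B6, B3–B7, B2–B8

Each bag holds 3 vertices, so the decomposition has width 2, which upper-bounds the treewidth. Conversely, {2, 5, 10} is a clique of size 3, and the vertices of any clique must share a bag in every tree decomposition; so some bag has ≥ 3 vertices and tw(G) ≥ 2. Combining the bounds, tw(G) = 2.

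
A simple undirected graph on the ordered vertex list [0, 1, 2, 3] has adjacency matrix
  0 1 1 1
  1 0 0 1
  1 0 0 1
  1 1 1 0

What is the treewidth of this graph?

A width-2 tree decomposition is:
Bags: B1 = {0, 1, 3}  B2 = {0, 2, 3}
Tree: B1–B2
Each bag holds 3 vertices, so the decomposition has width 2, which upper-bounds the treewidth. On the other hand G contains the 3-clique {0, 1, 3}. A clique must lie in a single bag of any decomposition, so no decomposition can have width below 2. Hence tw(G) = 2 exactly.

2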